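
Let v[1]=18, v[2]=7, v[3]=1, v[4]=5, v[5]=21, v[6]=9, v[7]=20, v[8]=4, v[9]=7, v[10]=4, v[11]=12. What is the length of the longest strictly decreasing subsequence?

4

Negate each value so 'decreasing' becomes 'increasing', then run patience tails on the negated sequence:
-18 → extends → [-18]
-7 → extends → [-18, -7]
-1 → extends → [-18, -7, -1]
-5 → replaces -1 → [-18, -7, -5]
-21 → replaces -18 → [-21, -7, -5]
-9 → replaces -7 → [-21, -9, -5]
-20 → replaces -9 → [-21, -20, -5]
-4 → extends → [-21, -20, -5, -4]
-7 → replaces -5 → [-21, -20, -7, -4]
-4 → already a tail → [-21, -20, -7, -4]
-12 → replaces -7 → [-21, -20, -12, -4]
Four tails, so the longest strictly decreasing subsequence of the original has length 4.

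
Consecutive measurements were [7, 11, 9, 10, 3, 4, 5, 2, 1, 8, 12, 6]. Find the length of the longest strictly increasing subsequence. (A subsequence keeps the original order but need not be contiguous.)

5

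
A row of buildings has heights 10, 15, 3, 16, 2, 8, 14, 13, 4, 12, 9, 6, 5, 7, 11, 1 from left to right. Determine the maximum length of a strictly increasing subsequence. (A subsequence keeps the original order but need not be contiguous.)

Let dp[i] be the length of the longest such subsequence ending at index i:
i:      1  2  3  4  5  6  7  8  9 10 11 12 13 14 15 16
a[i]:  10 15  3 16  2  8 14 13  4 12  9  6  5  7 11  1
dp:     1  2  1  3  1  2  3  3  2  3  3  3  3  4  5  1
Maximum dp value is 5.

5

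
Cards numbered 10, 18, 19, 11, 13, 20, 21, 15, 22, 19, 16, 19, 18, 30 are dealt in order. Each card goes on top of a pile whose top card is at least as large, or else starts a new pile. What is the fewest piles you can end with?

7

The minimum number of non-increasing subsequences covering a sequence equals the length of its longest strictly increasing subsequence.
LIS length is 7 (e.g. 10, 18, 19, 20, 21, 22, 30), so 7 piles are needed.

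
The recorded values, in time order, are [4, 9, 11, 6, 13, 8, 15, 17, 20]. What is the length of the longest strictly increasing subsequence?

Track the smallest tail for each achievable length (strict):
4 → extends → [4]
9 → extends → [4, 9]
11 → extends → [4, 9, 11]
6 → replaces 9 → [4, 6, 11]
13 → extends → [4, 6, 11, 13]
8 → replaces 11 → [4, 6, 8, 13]
15 → extends → [4, 6, 8, 13, 15]
17 → extends → [4, 6, 8, 13, 15, 17]
20 → extends → [4, 6, 8, 13, 15, 17, 20]
Seven tails, so the longest strictly increasing subsequence has length 7 (e.g. 4, 9, 11, 13, 15, 17, 20).

7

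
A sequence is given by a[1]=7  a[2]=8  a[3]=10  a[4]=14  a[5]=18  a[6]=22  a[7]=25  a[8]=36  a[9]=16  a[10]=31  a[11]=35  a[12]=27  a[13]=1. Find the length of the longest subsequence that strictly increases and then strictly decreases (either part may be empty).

inc[i] = longest strictly increasing subsequence ending at i; dec[i] = longest strictly decreasing subsequence starting at i:
i:      1  2  3  4  5  6  7  8  9 10 11 12 13
a[i]:   7  8 10 14 18 22 25 36 16 31 35 27  1
inc:    1  2  3  4  5  6  7  8  5  8  9  8  1
dec:    2  2  2  2  3  3  3  4  2  3  3  2  1
Best peak at i=8 (value 36): inc=8, dec=4, length 8+4−1 = 11.

11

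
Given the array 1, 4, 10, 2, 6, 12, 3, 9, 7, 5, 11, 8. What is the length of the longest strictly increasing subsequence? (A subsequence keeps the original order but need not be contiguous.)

5

Let dp[i] be the length of the longest such subsequence ending at index i:
i:      1  2  3  4  5  6  7  8  9 10 11 12
a[i]:   1  4 10  2  6 12  3  9  7  5 11  8
dp:     1  2  3  2  3  4  3  4  4  4  5  5
Maximum dp value is 5.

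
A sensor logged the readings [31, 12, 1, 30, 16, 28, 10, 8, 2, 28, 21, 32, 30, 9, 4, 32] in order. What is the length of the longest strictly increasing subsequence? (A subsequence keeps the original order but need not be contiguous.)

Track the smallest tail for each achievable length (strict):
31 → extends → [31]
12 → replaces 31 → [12]
1 → replaces 12 → [1]
30 → extends → [1, 30]
16 → replaces 30 → [1, 16]
28 → extends → [1, 16, 28]
10 → replaces 16 → [1, 10, 28]
8 → replaces 10 → [1, 8, 28]
2 → replaces 8 → [1, 2, 28]
28 → already a tail → [1, 2, 28]
21 → replaces 28 → [1, 2, 21]
32 → extends → [1, 2, 21, 32]
30 → replaces 32 → [1, 2, 21, 30]
9 → replaces 21 → [1, 2, 9, 30]
4 → replaces 9 → [1, 2, 4, 30]
32 → extends → [1, 2, 4, 30, 32]
Five tails, so the longest strictly increasing subsequence has length 5 (e.g. 12, 16, 28, 30, 32).

5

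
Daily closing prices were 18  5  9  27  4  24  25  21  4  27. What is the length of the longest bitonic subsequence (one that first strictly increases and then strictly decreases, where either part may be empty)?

6

inc[i] = longest strictly increasing subsequence ending at i; dec[i] = longest strictly decreasing subsequence starting at i:
i:      1  2  3  4  5  6  7  8  9 10
a[i]:  18  5  9 27  4 24 25 21  4 27
inc:    1  1  2  3  1  3  4  3  1  5
dec:    3  2  2  4  1  3  3  2  1  1
Best peak at i=4 (value 27): inc=3, dec=4, length 3+4−1 = 6.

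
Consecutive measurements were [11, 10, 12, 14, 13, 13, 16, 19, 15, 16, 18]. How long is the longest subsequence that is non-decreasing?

7

Let dp[i] be the length of the longest such subsequence ending at index i:
i:      1  2  3  4  5  6  7  8  9 10 11
a[i]:  11 10 12 14 13 13 16 19 15 16 18
dp:     1  1  2  3  3  4  5  6  5  6  7
Maximum dp value is 7.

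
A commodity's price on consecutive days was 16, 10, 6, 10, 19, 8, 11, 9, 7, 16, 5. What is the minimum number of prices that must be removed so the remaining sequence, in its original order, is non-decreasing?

7

Fewest deletions = n − (longest non-decreasing subsequence).
Patience tails:
16 → extends → [16]
10 → replaces 16 → [10]
6 → replaces 10 → [6]
10 → extends → [6, 10]
19 → extends → [6, 10, 19]
8 → replaces 10 → [6, 8, 19]
11 → replaces 19 → [6, 8, 11]
9 → replaces 11 → [6, 8, 9]
7 → replaces 8 → [6, 7, 9]
16 → extends → [6, 7, 9, 16]
5 → replaces 6 → [5, 7, 9, 16]
Longest non-decreasing subsequence has length 4, so deletions = 11 − 4 = 7.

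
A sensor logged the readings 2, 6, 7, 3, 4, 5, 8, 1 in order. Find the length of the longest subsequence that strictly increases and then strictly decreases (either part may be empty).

inc[i] = longest strictly increasing subsequence ending at i; dec[i] = longest strictly decreasing subsequence starting at i:
i:     1 2 3 4 5 6 7 8
a[i]:  2 6 7 3 4 5 8 1
inc:   1 2 3 2 3 4 5 1
dec:   2 3 3 2 2 2 2 1
Best peak at i=7 (value 8): inc=5, dec=2, length 5+2−1 = 6.

6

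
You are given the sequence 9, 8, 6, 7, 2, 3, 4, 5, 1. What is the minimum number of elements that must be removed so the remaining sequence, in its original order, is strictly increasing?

5

Fewest deletions = n − (longest strictly increasing subsequence).
Patience tails:
9 → extends → [9]
8 → replaces 9 → [8]
6 → replaces 8 → [6]
7 → extends → [6, 7]
2 → replaces 6 → [2, 7]
3 → replaces 7 → [2, 3]
4 → extends → [2, 3, 4]
5 → extends → [2, 3, 4, 5]
1 → replaces 2 → [1, 3, 4, 5]
Longest strictly increasing subsequence has length 4, so deletions = 9 − 4 = 5.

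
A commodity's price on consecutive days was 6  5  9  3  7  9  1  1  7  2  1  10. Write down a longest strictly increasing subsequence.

6, 7, 9, 10

Patience tails give the LIS length; then backtrack through the dp parents:
6 → extends → [6]
5 → replaces 6 → [5]
9 → extends → [5, 9]
3 → replaces 5 → [3, 9]
7 → replaces 9 → [3, 7]
9 → extends → [3, 7, 9]
1 → replaces 3 → [1, 7, 9]
1 → already a tail → [1, 7, 9]
7 → already a tail → [1, 7, 9]
2 → replaces 7 → [1, 2, 9]
1 → already a tail → [1, 2, 9]
10 → extends → [1, 2, 9, 10]
Length 4; one witness is 6, 7, 9, 10.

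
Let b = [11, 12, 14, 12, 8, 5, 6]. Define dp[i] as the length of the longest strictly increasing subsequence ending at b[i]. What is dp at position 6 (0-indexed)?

dp[i] = 1 + max{dp[j] : j<i, b[j]<b[i]} (or 1 if no such j):
i:      0  1  2  3  4  5  6
b[i]:  11 12 14 12  8  5  6
dp:     1  2  3  2  1  1  2
At index 6 the value is 2.

2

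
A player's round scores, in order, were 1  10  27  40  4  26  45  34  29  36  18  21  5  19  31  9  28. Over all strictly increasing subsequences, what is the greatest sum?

Let S[i] be the best sum of a strictly increasing subsequence ending at i:
i:       1   2   3   4   5   6   7   8   9  10  11  12  13  14  15  16  17
a[i]:    1  10  27  40   4  26  45  34  29  36  18  21   5  19  31   9  28
S:       1  11  38  78   5  37 123  72  67 108  29  50  10  48  98  19  78
Maximum is 123 (e.g. 1 + 10 + 27 + 40 + 45).

123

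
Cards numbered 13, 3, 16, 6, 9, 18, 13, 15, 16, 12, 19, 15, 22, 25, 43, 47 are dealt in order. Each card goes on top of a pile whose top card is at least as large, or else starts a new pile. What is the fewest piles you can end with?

11

The minimum number of non-increasing subsequences covering a sequence equals the length of its longest strictly increasing subsequence.
LIS length is 11 (e.g. 3, 6, 9, 13, 15, 16, 19, 22, 25, 43, 47), so 11 piles are needed.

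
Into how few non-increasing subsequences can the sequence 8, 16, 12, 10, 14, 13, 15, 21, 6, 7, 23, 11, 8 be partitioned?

6

Place each on the leftmost legal pile:
8 → new pile 1 (tops now [8])
16 → new pile 2 (tops now [8, 16])
12 → pile 2 (tops now [8, 12])
10 → pile 2 (tops now [8, 10])
14 → new pile 3 (tops now [8, 10, 14])
13 → pile 3 (tops now [8, 10, 13])
15 → new pile 4 (tops now [8, 10, 13, 15])
21 → new pile 5 (tops now [8, 10, 13, 15, 21])
6 → pile 1 (tops now [6, 10, 13, 15, 21])
7 → pile 2 (tops now [6, 7, 13, 15, 21])
23 → new pile 6 (tops now [6, 7, 13, 15, 21, 23])
11 → pile 3 (tops now [6, 7, 11, 15, 21, 23])
8 → pile 3 (tops now [6, 7, 8, 15, 21, 23])
Six piles.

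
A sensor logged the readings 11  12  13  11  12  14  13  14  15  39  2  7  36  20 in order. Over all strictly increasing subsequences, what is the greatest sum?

Let S[i] be the best sum of a strictly increasing subsequence ending at i:
i:       1   2   3   4   5   6   7   8   9  10  11  12  13  14
a[i]:   11  12  13  11  12  14  13  14  15  39   2   7  36  20
S:      11  23  36  11  23  50  36  50  65 104   2   9 101  85
Maximum is 104 (e.g. 11 + 12 + 13 + 14 + 15 + 39).

104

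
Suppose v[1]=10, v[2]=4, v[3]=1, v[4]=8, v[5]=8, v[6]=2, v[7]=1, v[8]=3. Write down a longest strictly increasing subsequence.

Patience tails give the LIS length; then backtrack through the dp parents:
10 → extends → [10]
4 → replaces 10 → [4]
1 → replaces 4 → [1]
8 → extends → [1, 8]
8 → already a tail → [1, 8]
2 → replaces 8 → [1, 2]
1 → already a tail → [1, 2]
3 → extends → [1, 2, 3]
Length 3; one witness is 1, 2, 3.

1, 2, 3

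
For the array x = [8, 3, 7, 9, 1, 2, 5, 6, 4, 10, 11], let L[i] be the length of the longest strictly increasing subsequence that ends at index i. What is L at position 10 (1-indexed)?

dp[i] = 1 + max{dp[j] : j<i, x[j]<x[i]} (or 1 if no such j):
i:      1  2  3  4  5  6  7  8  9 10 11
x[i]:   8  3  7  9  1  2  5  6  4 10 11
dp:     1  1  2  3  1  2  3  4  3  5  6
At index 10 the value is 5.

5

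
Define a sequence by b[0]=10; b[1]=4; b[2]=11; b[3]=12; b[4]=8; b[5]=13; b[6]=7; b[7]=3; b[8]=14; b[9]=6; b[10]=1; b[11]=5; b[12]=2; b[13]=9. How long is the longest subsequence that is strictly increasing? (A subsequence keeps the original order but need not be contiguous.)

5

Let dp[i] be the length of the longest such subsequence ending at index i:
i:      0  1  2  3  4  5  6  7  8  9 10 11 12 13
b[i]:  10  4 11 12  8 13  7  3 14  6  1  5  2  9
dp:     1  1  2  3  2  4  2  1  5  2  1  2  2  3
Maximum dp value is 5.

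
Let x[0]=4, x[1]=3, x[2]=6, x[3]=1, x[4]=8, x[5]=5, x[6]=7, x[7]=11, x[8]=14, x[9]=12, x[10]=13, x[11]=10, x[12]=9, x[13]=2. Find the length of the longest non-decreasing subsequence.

Track the smallest tail for each achievable length (allowing ties):
4 → extends → [4]
3 → replaces 4 → [3]
6 → extends → [3, 6]
1 → replaces 3 → [1, 6]
8 → extends → [1, 6, 8]
5 → replaces 6 → [1, 5, 8]
7 → replaces 8 → [1, 5, 7]
11 → extends → [1, 5, 7, 11]
14 → extends → [1, 5, 7, 11, 14]
12 → replaces 14 → [1, 5, 7, 11, 12]
13 → extends → [1, 5, 7, 11, 12, 13]
10 → replaces 11 → [1, 5, 7, 10, 12, 13]
9 → replaces 10 → [1, 5, 7, 9, 12, 13]
2 → replaces 5 → [1, 2, 7, 9, 12, 13]
Six tails, so the longest non-decreasing subsequence has length 6 (e.g. 4, 6, 8, 11, 12, 13).

6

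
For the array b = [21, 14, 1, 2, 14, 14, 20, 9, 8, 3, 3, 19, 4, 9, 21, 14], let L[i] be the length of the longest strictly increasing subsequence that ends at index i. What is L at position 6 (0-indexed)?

4

dp[i] = 1 + max{dp[j] : j<i, b[j]<b[i]} (or 1 if no such j):
i:      0  1  2  3  4  5  6  7  8  9 10 11 12 13 14 15
b[i]:  21 14  1  2 14 14 20  9  8  3  3 19  4  9 21 14
dp:     1  1  1  2  3  3  4  3  3  3  3  4  4  5  6  6
At index 6 the value is 4.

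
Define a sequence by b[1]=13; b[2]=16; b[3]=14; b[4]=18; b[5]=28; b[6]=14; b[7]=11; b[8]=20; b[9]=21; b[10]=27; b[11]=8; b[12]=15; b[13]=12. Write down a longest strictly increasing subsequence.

13, 16, 18, 20, 21, 27

Patience tails give the LIS length; then backtrack through the dp parents:
13 → extends → [13]
16 → extends → [13, 16]
14 → replaces 16 → [13, 14]
18 → extends → [13, 14, 18]
28 → extends → [13, 14, 18, 28]
14 → already a tail → [13, 14, 18, 28]
11 → replaces 13 → [11, 14, 18, 28]
20 → replaces 28 → [11, 14, 18, 20]
21 → extends → [11, 14, 18, 20, 21]
27 → extends → [11, 14, 18, 20, 21, 27]
8 → replaces 11 → [8, 14, 18, 20, 21, 27]
15 → replaces 18 → [8, 14, 15, 20, 21, 27]
12 → replaces 14 → [8, 12, 15, 20, 21, 27]
Length 6; one witness is 13, 16, 18, 20, 21, 27.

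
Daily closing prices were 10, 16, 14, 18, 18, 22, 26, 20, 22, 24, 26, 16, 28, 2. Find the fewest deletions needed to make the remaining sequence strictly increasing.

Fewest deletions = n − (longest strictly increasing subsequence).
i:      1  2  3  4  5  6  7  8  9 10 11 12 13 14
a[i]:  10 16 14 18 18 22 26 20 22 24 26 16 28  2
dp:     1  2  2  3  3  4  5  4  5  6  7  3  8  1
max dp = 8, so deletions = 14 − 8 = 6.

6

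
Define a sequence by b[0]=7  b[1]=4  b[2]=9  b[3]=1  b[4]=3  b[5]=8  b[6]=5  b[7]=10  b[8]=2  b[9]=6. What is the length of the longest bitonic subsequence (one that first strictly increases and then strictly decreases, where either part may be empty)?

5

inc[i] = longest strictly increasing subsequence ending at i; dec[i] = longest strictly decreasing subsequence starting at i:
i:      0  1  2  3  4  5  6  7  8  9
b[i]:   7  4  9  1  3  8  5 10  2  6
inc:    1  1  2  1  2  3  3  4  2  4
dec:    4  3  4  1  2  3  2  2  1  1
Best peak at i=2 (value 9): inc=2, dec=4, length 2+4−1 = 5.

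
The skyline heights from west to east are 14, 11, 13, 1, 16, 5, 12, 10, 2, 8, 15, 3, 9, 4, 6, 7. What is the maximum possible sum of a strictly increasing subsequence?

Let S[i] be the best sum of a strictly increasing subsequence ending at i:
i:      1  2  3  4  5  6  7  8  9 10 11 12 13 14 15 16
a[i]:  14 11 13  1 16  5 12 10  2  8 15  3  9  4  6  7
S:     14 11 24  1 40  6 23 16  3 14 39  6 23 10 16 23
Maximum is 40 (e.g. 11 + 13 + 16).

40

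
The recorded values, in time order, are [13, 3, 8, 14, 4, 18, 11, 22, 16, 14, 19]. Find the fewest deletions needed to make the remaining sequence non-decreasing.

6

Fewest deletions = n − (longest non-decreasing subsequence).
i:      1  2  3  4  5  6  7  8  9 10 11
a[i]:  13  3  8 14  4 18 11 22 16 14 19
dp:     1  1  2  3  2  4  3  5  4  4  5
max dp = 5, so deletions = 11 − 5 = 6.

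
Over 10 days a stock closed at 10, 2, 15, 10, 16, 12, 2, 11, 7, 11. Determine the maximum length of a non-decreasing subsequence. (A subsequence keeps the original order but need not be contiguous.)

4

Track the smallest tail for each achievable length (allowing ties):
10 → extends → [10]
2 → replaces 10 → [2]
15 → extends → [2, 15]
10 → replaces 15 → [2, 10]
16 → extends → [2, 10, 16]
12 → replaces 16 → [2, 10, 12]
2 → replaces 10 → [2, 2, 12]
11 → replaces 12 → [2, 2, 11]
7 → replaces 11 → [2, 2, 7]
11 → extends → [2, 2, 7, 11]
Four tails, so the longest non-decreasing subsequence has length 4 (e.g. 10, 10, 11, 11).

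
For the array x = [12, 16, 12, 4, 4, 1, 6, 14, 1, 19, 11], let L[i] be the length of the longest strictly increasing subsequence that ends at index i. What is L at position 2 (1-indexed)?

2

dp[i] = 1 + max{dp[j] : j<i, x[j]<x[i]} (or 1 if no such j):
i:      1  2  3  4  5  6  7  8  9 10 11
x[i]:  12 16 12  4  4  1  6 14  1 19 11
dp:     1  2  1  1  1  1  2  3  1  4  3
At index 2 the value is 2.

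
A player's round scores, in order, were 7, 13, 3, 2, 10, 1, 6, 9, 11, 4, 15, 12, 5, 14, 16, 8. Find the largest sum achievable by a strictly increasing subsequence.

71

Let S[i] be the best sum of a strictly increasing subsequence ending at i:
i:      1  2  3  4  5  6  7  8  9 10 11 12 13 14 15 16
a[i]:   7 13  3  2 10  1  6  9 11  4 15 12  5 14 16  8
S:      7 20  3  2 17  1  9 18 29  7 44 41 12 55 71 20
Maximum is 71 (e.g. 3 + 6 + 9 + 11 + 12 + 14 + 16).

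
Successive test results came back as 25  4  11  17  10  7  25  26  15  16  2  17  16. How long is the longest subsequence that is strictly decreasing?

5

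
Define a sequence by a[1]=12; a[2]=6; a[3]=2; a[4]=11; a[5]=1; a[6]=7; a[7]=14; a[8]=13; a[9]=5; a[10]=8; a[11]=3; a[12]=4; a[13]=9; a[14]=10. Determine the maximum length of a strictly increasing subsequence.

5

Track the smallest tail for each achievable length (strict):
12 → extends → [12]
6 → replaces 12 → [6]
2 → replaces 6 → [2]
11 → extends → [2, 11]
1 → replaces 2 → [1, 11]
7 → replaces 11 → [1, 7]
14 → extends → [1, 7, 14]
13 → replaces 14 → [1, 7, 13]
5 → replaces 7 → [1, 5, 13]
8 → replaces 13 → [1, 5, 8]
3 → replaces 5 → [1, 3, 8]
4 → replaces 8 → [1, 3, 4]
9 → extends → [1, 3, 4, 9]
10 → extends → [1, 3, 4, 9, 10]
Five tails, so the longest strictly increasing subsequence has length 5 (e.g. 6, 7, 8, 9, 10).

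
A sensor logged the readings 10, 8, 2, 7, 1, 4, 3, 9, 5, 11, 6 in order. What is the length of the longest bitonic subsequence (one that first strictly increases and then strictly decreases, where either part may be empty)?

5

inc[i] = longest strictly increasing subsequence ending at i; dec[i] = longest strictly decreasing subsequence starting at i:
i:      1  2  3  4  5  6  7  8  9 10 11
a[i]:  10  8  2  7  1  4  3  9  5 11  6
inc:    1  1  1  2  1  2  2  3  3  4  4
dec:    5  4  2  3  1  2  1  2  1  2  1
Best peak at i=1 (value 10): inc=1, dec=5, length 1+5−1 = 5.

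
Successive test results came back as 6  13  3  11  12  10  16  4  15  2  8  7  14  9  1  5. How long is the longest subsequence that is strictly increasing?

4

Track the smallest tail for each achievable length (strict):
6 → extends → [6]
13 → extends → [6, 13]
3 → replaces 6 → [3, 13]
11 → replaces 13 → [3, 11]
12 → extends → [3, 11, 12]
10 → replaces 11 → [3, 10, 12]
16 → extends → [3, 10, 12, 16]
4 → replaces 10 → [3, 4, 12, 16]
15 → replaces 16 → [3, 4, 12, 15]
2 → replaces 3 → [2, 4, 12, 15]
8 → replaces 12 → [2, 4, 8, 15]
7 → replaces 8 → [2, 4, 7, 15]
14 → replaces 15 → [2, 4, 7, 14]
9 → replaces 14 → [2, 4, 7, 9]
1 → replaces 2 → [1, 4, 7, 9]
5 → replaces 7 → [1, 4, 5, 9]
Four tails, so the longest strictly increasing subsequence has length 4 (e.g. 6, 11, 12, 16).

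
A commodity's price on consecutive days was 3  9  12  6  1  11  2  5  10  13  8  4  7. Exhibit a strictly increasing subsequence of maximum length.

Patience tails give the LIS length; then backtrack through the dp parents:
3 → extends → [3]
9 → extends → [3, 9]
12 → extends → [3, 9, 12]
6 → replaces 9 → [3, 6, 12]
1 → replaces 3 → [1, 6, 12]
11 → replaces 12 → [1, 6, 11]
2 → replaces 6 → [1, 2, 11]
5 → replaces 11 → [1, 2, 5]
10 → extends → [1, 2, 5, 10]
13 → extends → [1, 2, 5, 10, 13]
8 → replaces 10 → [1, 2, 5, 8, 13]
4 → replaces 5 → [1, 2, 4, 8, 13]
7 → replaces 8 → [1, 2, 4, 7, 13]
Length 5; one witness is 1, 2, 5, 10, 13.

1, 2, 5, 10, 13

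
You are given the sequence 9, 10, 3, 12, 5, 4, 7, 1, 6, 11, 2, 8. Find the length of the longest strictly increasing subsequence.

Track the smallest tail for each achievable length (strict):
9 → extends → [9]
10 → extends → [9, 10]
3 → replaces 9 → [3, 10]
12 → extends → [3, 10, 12]
5 → replaces 10 → [3, 5, 12]
4 → replaces 5 → [3, 4, 12]
7 → replaces 12 → [3, 4, 7]
1 → replaces 3 → [1, 4, 7]
6 → replaces 7 → [1, 4, 6]
11 → extends → [1, 4, 6, 11]
2 → replaces 4 → [1, 2, 6, 11]
8 → replaces 11 → [1, 2, 6, 8]
Four tails, so the longest strictly increasing subsequence has length 4 (e.g. 3, 5, 7, 11).

4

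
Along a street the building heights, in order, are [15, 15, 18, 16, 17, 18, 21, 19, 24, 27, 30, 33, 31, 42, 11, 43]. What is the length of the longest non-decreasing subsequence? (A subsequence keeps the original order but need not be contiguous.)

Track the smallest tail for each achievable length (allowing ties):
15 → extends → [15]
15 → extends → [15, 15]
18 → extends → [15, 15, 18]
16 → replaces 18 → [15, 15, 16]
17 → extends → [15, 15, 16, 17]
18 → extends → [15, 15, 16, 17, 18]
21 → extends → [15, 15, 16, 17, 18, 21]
19 → replaces 21 → [15, 15, 16, 17, 18, 19]
24 → extends → [15, 15, 16, 17, 18, 19, 24]
27 → extends → [15, 15, 16, 17, 18, 19, 24, 27]
30 → extends → [15, 15, 16, 17, 18, 19, 24, 27, 30]
33 → extends → [15, 15, 16, 17, 18, 19, 24, 27, 30, 33]
31 → replaces 33 → [15, 15, 16, 17, 18, 19, 24, 27, 30, 31]
42 → extends → [15, 15, 16, 17, 18, 19, 24, 27, 30, 31, 42]
11 → replaces 15 → [11, 15, 16, 17, 18, 19, 24, 27, 30, 31, 42]
43 → extends → [11, 15, 16, 17, 18, 19, 24, 27, 30, 31, 42, 43]
Twelve tails, so the longest non-decreasing subsequence has length 12 (e.g. 15, 15, 16, 17, 18, 21, 24, 27, 30, 33, 42, 43).

12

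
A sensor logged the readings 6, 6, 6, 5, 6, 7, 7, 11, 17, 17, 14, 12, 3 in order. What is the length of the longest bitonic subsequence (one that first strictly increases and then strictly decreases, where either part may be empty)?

8

inc[i] = longest strictly increasing subsequence ending at i; dec[i] = longest strictly decreasing subsequence starting at i:
i:      1  2  3  4  5  6  7  8  9 10 11 12 13
a[i]:   6  6  6  5  6  7  7 11 17 17 14 12  3
inc:    1  1  1  1  2  3  3  4  5  5  5  5  1
dec:    3  3  3  2  2  2  2  2  4  4  3  2  1
Best peak at i=9 (value 17): inc=5, dec=4, length 5+4−1 = 8.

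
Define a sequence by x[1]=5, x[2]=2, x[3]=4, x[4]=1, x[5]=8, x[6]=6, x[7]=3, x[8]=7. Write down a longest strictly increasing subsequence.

Patience tails give the LIS length; then backtrack through the dp parents:
5 → extends → [5]
2 → replaces 5 → [2]
4 → extends → [2, 4]
1 → replaces 2 → [1, 4]
8 → extends → [1, 4, 8]
6 → replaces 8 → [1, 4, 6]
3 → replaces 4 → [1, 3, 6]
7 → extends → [1, 3, 6, 7]
Length 4; one witness is 2, 4, 6, 7.

2, 4, 6, 7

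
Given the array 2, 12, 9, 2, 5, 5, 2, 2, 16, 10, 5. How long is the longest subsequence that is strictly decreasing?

Negate each value so 'decreasing' becomes 'increasing', then run patience tails on the negated sequence:
-2 → extends → [-2]
-12 → replaces -2 → [-12]
-9 → extends → [-12, -9]
-2 → extends → [-12, -9, -2]
-5 → replaces -2 → [-12, -9, -5]
-5 → already a tail → [-12, -9, -5]
-2 → extends → [-12, -9, -5, -2]
-2 → already a tail → [-12, -9, -5, -2]
-16 → replaces -12 → [-16, -9, -5, -2]
-10 → replaces -9 → [-16, -10, -5, -2]
-5 → already a tail → [-16, -10, -5, -2]
Four tails, so the longest strictly decreasing subsequence of the original has length 4.

4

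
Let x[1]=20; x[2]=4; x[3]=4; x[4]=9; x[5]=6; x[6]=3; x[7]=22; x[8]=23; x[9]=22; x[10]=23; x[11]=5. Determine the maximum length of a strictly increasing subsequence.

4

Let dp[i] be the length of the longest such subsequence ending at index i:
i:      1  2  3  4  5  6  7  8  9 10 11
x[i]:  20  4  4  9  6  3 22 23 22 23  5
dp:     1  1  1  2  2  1  3  4  3  4  2
Maximum dp value is 4.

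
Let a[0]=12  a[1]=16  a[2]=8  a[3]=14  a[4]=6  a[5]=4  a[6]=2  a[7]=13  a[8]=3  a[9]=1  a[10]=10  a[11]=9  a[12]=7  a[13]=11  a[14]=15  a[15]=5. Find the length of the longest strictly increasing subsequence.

Let dp[i] be the length of the longest such subsequence ending at index i:
i:      0  1  2  3  4  5  6  7  8  9 10 11 12 13 14 15
a[i]:  12 16  8 14  6  4  2 13  3  1 10  9  7 11 15  5
dp:     1  2  1  2  1  1  1  2  2  1  3  3  3  4  5  3
Maximum dp value is 5.

5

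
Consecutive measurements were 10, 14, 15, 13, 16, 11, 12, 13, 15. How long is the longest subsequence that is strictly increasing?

Let dp[i] be the length of the longest such subsequence ending at index i:
i:      1  2  3  4  5  6  7  8  9
a[i]:  10 14 15 13 16 11 12 13 15
dp:     1  2  3  2  4  2  3  4  5
Maximum dp value is 5.

5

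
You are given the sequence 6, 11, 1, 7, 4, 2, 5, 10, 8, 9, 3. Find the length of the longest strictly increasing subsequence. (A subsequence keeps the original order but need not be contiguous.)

5

Track the smallest tail for each achievable length (strict):
6 → extends → [6]
11 → extends → [6, 11]
1 → replaces 6 → [1, 11]
7 → replaces 11 → [1, 7]
4 → replaces 7 → [1, 4]
2 → replaces 4 → [1, 2]
5 → extends → [1, 2, 5]
10 → extends → [1, 2, 5, 10]
8 → replaces 10 → [1, 2, 5, 8]
9 → extends → [1, 2, 5, 8, 9]
3 → replaces 5 → [1, 2, 3, 8, 9]
Five tails, so the longest strictly increasing subsequence has length 5 (e.g. 1, 4, 5, 8, 9).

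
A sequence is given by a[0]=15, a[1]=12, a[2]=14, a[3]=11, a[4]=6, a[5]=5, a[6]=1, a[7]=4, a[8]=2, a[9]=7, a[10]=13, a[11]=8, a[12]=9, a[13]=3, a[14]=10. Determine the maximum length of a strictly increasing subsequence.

Track the smallest tail for each achievable length (strict):
15 → extends → [15]
12 → replaces 15 → [12]
14 → extends → [12, 14]
11 → replaces 12 → [11, 14]
6 → replaces 11 → [6, 14]
5 → replaces 6 → [5, 14]
1 → replaces 5 → [1, 14]
4 → replaces 14 → [1, 4]
2 → replaces 4 → [1, 2]
7 → extends → [1, 2, 7]
13 → extends → [1, 2, 7, 13]
8 → replaces 13 → [1, 2, 7, 8]
9 → extends → [1, 2, 7, 8, 9]
3 → replaces 7 → [1, 2, 3, 8, 9]
10 → extends → [1, 2, 3, 8, 9, 10]
Six tails, so the longest strictly increasing subsequence has length 6 (e.g. 1, 4, 7, 8, 9, 10).

6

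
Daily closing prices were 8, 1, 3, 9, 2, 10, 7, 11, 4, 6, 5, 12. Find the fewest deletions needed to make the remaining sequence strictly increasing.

6

Fewest deletions = n − (longest strictly increasing subsequence).
Patience tails:
8 → extends → [8]
1 → replaces 8 → [1]
3 → extends → [1, 3]
9 → extends → [1, 3, 9]
2 → replaces 3 → [1, 2, 9]
10 → extends → [1, 2, 9, 10]
7 → replaces 9 → [1, 2, 7, 10]
11 → extends → [1, 2, 7, 10, 11]
4 → replaces 7 → [1, 2, 4, 10, 11]
6 → replaces 10 → [1, 2, 4, 6, 11]
5 → replaces 6 → [1, 2, 4, 5, 11]
12 → extends → [1, 2, 4, 5, 11, 12]
Longest strictly increasing subsequence has length 6, so deletions = 12 − 6 = 6.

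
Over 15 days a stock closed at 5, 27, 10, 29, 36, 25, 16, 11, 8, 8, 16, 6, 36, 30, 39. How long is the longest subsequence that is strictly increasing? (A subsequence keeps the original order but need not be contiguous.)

Track the smallest tail for each achievable length (strict):
5 → extends → [5]
27 → extends → [5, 27]
10 → replaces 27 → [5, 10]
29 → extends → [5, 10, 29]
36 → extends → [5, 10, 29, 36]
25 → replaces 29 → [5, 10, 25, 36]
16 → replaces 25 → [5, 10, 16, 36]
11 → replaces 16 → [5, 10, 11, 36]
8 → replaces 10 → [5, 8, 11, 36]
8 → already a tail → [5, 8, 11, 36]
16 → replaces 36 → [5, 8, 11, 16]
6 → replaces 8 → [5, 6, 11, 16]
36 → extends → [5, 6, 11, 16, 36]
30 → replaces 36 → [5, 6, 11, 16, 30]
39 → extends → [5, 6, 11, 16, 30, 39]
Six tails, so the longest strictly increasing subsequence has length 6 (e.g. 5, 10, 11, 16, 36, 39).

6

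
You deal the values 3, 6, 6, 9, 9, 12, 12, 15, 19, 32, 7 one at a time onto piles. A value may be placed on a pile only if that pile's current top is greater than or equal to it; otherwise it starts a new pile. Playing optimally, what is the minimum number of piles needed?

Place each on the leftmost legal pile:
3 → new pile 1 (tops now [3])
6 → new pile 2 (tops now [3, 6])
6 → pile 2 (tops now [3, 6])
9 → new pile 3 (tops now [3, 6, 9])
9 → pile 3 (tops now [3, 6, 9])
12 → new pile 4 (tops now [3, 6, 9, 12])
12 → pile 4 (tops now [3, 6, 9, 12])
15 → new pile 5 (tops now [3, 6, 9, 12, 15])
19 → new pile 6 (tops now [3, 6, 9, 12, 15, 19])
32 → new pile 7 (tops now [3, 6, 9, 12, 15, 19, 32])
7 → pile 3 (tops now [3, 6, 7, 12, 15, 19, 32])
Seven piles.

7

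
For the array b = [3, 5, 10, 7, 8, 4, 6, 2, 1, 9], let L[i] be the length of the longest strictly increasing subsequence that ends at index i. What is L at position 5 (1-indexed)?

4

dp[i] = 1 + max{dp[j] : j<i, b[j]<b[i]} (or 1 if no such j):
i:      1  2  3  4  5  6  7  8  9 10
b[i]:   3  5 10  7  8  4  6  2  1  9
dp:     1  2  3  3  4  2  3  1  1  5
At index 5 the value is 4.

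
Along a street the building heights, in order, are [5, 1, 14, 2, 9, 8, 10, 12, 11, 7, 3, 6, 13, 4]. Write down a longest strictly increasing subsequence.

Patience tails give the LIS length; then backtrack through the dp parents:
5 → extends → [5]
1 → replaces 5 → [1]
14 → extends → [1, 14]
2 → replaces 14 → [1, 2]
9 → extends → [1, 2, 9]
8 → replaces 9 → [1, 2, 8]
10 → extends → [1, 2, 8, 10]
12 → extends → [1, 2, 8, 10, 12]
11 → replaces 12 → [1, 2, 8, 10, 11]
7 → replaces 8 → [1, 2, 7, 10, 11]
3 → replaces 7 → [1, 2, 3, 10, 11]
6 → replaces 10 → [1, 2, 3, 6, 11]
13 → extends → [1, 2, 3, 6, 11, 13]
4 → replaces 6 → [1, 2, 3, 4, 11, 13]
Length 6; one witness is 1, 2, 9, 10, 12, 13.

1, 2, 9, 10, 12, 13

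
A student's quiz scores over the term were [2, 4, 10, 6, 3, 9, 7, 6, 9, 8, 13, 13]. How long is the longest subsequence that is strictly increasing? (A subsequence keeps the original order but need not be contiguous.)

6

Let dp[i] be the length of the longest such subsequence ending at index i:
i:      1  2  3  4  5  6  7  8  9 10 11 12
a[i]:   2  4 10  6  3  9  7  6  9  8 13 13
dp:     1  2  3  3  2  4  4  3  5  5  6  6
Maximum dp value is 6.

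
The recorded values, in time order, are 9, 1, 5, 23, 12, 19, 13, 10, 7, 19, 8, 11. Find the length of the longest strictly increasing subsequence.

5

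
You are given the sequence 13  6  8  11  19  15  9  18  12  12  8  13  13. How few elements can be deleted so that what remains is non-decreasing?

6

Fewest deletions = n − (longest non-decreasing subsequence).
Patience tails:
13 → extends → [13]
6 → replaces 13 → [6]
8 → extends → [6, 8]
11 → extends → [6, 8, 11]
19 → extends → [6, 8, 11, 19]
15 → replaces 19 → [6, 8, 11, 15]
9 → replaces 11 → [6, 8, 9, 15]
18 → extends → [6, 8, 9, 15, 18]
12 → replaces 15 → [6, 8, 9, 12, 18]
12 → replaces 18 → [6, 8, 9, 12, 12]
8 → replaces 9 → [6, 8, 8, 12, 12]
13 → extends → [6, 8, 8, 12, 12, 13]
13 → extends → [6, 8, 8, 12, 12, 13, 13]
Longest non-decreasing subsequence has length 7, so deletions = 13 − 7 = 6.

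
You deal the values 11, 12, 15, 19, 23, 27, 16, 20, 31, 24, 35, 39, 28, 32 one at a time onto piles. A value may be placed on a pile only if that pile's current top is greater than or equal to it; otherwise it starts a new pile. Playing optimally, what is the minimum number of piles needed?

9

Place each on the leftmost legal pile:
11 → new pile 1 (tops now [11])
12 → new pile 2 (tops now [11, 12])
15 → new pile 3 (tops now [11, 12, 15])
19 → new pile 4 (tops now [11, 12, 15, 19])
23 → new pile 5 (tops now [11, 12, 15, 19, 23])
27 → new pile 6 (tops now [11, 12, 15, 19, 23, 27])
16 → pile 4 (tops now [11, 12, 15, 16, 23, 27])
20 → pile 5 (tops now [11, 12, 15, 16, 20, 27])
31 → new pile 7 (tops now [11, 12, 15, 16, 20, 27, 31])
24 → pile 6 (tops now [11, 12, 15, 16, 20, 24, 31])
35 → new pile 8 (tops now [11, 12, 15, 16, 20, 24, 31, 35])
39 → new pile 9 (tops now [11, 12, 15, 16, 20, 24, 31, 35, 39])
28 → pile 7 (tops now [11, 12, 15, 16, 20, 24, 28, 35, 39])
32 → pile 8 (tops now [11, 12, 15, 16, 20, 24, 28, 32, 39])
Nine piles.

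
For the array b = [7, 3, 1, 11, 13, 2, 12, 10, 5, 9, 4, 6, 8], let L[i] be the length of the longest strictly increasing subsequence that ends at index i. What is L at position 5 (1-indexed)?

3

dp[i] = 1 + max{dp[j] : j<i, b[j]<b[i]} (or 1 if no such j):
i:      1  2  3  4  5  6  7  8  9 10 11 12 13
b[i]:   7  3  1 11 13  2 12 10  5  9  4  6  8
dp:     1  1  1  2  3  2  3  3  3  4  3  4  5
At index 5 the value is 3.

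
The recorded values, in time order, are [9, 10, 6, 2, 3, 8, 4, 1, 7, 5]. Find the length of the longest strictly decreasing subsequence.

4

Negate each value so 'decreasing' becomes 'increasing', then run patience tails on the negated sequence:
-9 → extends → [-9]
-10 → replaces -9 → [-10]
-6 → extends → [-10, -6]
-2 → extends → [-10, -6, -2]
-3 → replaces -2 → [-10, -6, -3]
-8 → replaces -6 → [-10, -8, -3]
-4 → replaces -3 → [-10, -8, -4]
-1 → extends → [-10, -8, -4, -1]
-7 → replaces -4 → [-10, -8, -7, -1]
-5 → replaces -1 → [-10, -8, -7, -5]
Four tails, so the longest strictly decreasing subsequence of the original has length 4.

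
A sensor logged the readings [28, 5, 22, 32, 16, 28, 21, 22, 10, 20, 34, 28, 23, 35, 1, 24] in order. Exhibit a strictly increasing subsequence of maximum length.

Patience tails give the LIS length; then backtrack through the dp parents:
28 → extends → [28]
5 → replaces 28 → [5]
22 → extends → [5, 22]
32 → extends → [5, 22, 32]
16 → replaces 22 → [5, 16, 32]
28 → replaces 32 → [5, 16, 28]
21 → replaces 28 → [5, 16, 21]
22 → extends → [5, 16, 21, 22]
10 → replaces 16 → [5, 10, 21, 22]
20 → replaces 21 → [5, 10, 20, 22]
34 → extends → [5, 10, 20, 22, 34]
28 → replaces 34 → [5, 10, 20, 22, 28]
23 → replaces 28 → [5, 10, 20, 22, 23]
35 → extends → [5, 10, 20, 22, 23, 35]
1 → replaces 5 → [1, 10, 20, 22, 23, 35]
24 → replaces 35 → [1, 10, 20, 22, 23, 24]
Length 6; one witness is 5, 16, 21, 22, 34, 35.

5, 16, 21, 22, 34, 35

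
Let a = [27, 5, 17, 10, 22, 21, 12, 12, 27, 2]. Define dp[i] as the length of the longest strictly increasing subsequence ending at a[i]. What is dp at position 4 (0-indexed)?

dp[i] = 1 + max{dp[j] : j<i, a[j]<a[i]} (or 1 if no such j):
i:      0  1  2  3  4  5  6  7  8  9
a[i]:  27  5 17 10 22 21 12 12 27  2
dp:     1  1  2  2  3  3  3  3  4  1
At index 4 the value is 3.

3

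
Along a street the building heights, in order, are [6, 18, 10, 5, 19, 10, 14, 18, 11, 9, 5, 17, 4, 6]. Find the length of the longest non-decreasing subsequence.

5

Let dp[i] be the length of the longest such subsequence ending at index i:
i:      1  2  3  4  5  6  7  8  9 10 11 12 13 14
a[i]:   6 18 10  5 19 10 14 18 11  9  5 17  4  6
dp:     1  2  2  1  3  3  4  5  4  2  2  5  1  3
Maximum dp value is 5.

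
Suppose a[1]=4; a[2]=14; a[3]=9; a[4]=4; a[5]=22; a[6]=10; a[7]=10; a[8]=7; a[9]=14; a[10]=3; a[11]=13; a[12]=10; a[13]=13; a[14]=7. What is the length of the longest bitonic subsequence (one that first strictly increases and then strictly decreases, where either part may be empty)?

7

inc[i] = longest strictly increasing subsequence ending at i; dec[i] = longest strictly decreasing subsequence starting at i:
i:      1  2  3  4  5  6  7  8  9 10 11 12 13 14
a[i]:   4 14  9  4 22 10 10  7 14  3 13 10 13  7
inc:    1  2  2  1  3  3  3  2  4  1  4  3  4  2
dec:    2  4  3  2  5  3  3  2  4  1  3  2  2  1
Best peak at i=5 (value 22): inc=3, dec=5, length 3+5−1 = 7.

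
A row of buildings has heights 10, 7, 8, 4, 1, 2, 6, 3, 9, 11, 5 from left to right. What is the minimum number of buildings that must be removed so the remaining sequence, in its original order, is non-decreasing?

6

Fewest deletions = n − (longest non-decreasing subsequence).
i:      1  2  3  4  5  6  7  8  9 10 11
a[i]:  10  7  8  4  1  2  6  3  9 11  5
dp:     1  1  2  1  1  2  3  3  4  5  4
max dp = 5, so deletions = 11 − 5 = 6.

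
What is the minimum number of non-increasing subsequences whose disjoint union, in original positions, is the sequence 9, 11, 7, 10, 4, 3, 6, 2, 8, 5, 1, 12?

The minimum number of non-increasing subsequences covering a sequence equals the length of its longest strictly increasing subsequence.
LIS length is 4 (e.g. 4, 6, 8, 12), so 4 piles are needed.

4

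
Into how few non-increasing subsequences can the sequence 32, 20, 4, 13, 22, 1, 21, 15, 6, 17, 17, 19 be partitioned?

5

The minimum number of non-increasing subsequences covering a sequence equals the length of its longest strictly increasing subsequence.
LIS length is 5 (e.g. 4, 13, 15, 17, 19), so 5 piles are needed.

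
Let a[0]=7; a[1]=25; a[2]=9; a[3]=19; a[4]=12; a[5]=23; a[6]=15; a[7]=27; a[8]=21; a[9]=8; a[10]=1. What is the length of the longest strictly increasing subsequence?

5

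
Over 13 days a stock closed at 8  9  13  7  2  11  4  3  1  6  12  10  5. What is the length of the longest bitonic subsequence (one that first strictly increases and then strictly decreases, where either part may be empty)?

7

inc[i] = longest strictly increasing subsequence ending at i; dec[i] = longest strictly decreasing subsequence starting at i:
i:      1  2  3  4  5  6  7  8  9 10 11 12 13
a[i]:   8  9 13  7  2 11  4  3  1  6 12 10  5
inc:    1  2  3  1  1  3  2  2  1  3  4  4  3
dec:    5  5  5  4  2  4  3  2  1  2  3  2  1
Best peak at i=3 (value 13): inc=3, dec=5, length 3+5−1 = 7.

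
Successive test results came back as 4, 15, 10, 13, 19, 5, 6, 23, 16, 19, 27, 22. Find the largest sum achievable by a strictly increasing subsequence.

96

Let S[i] be the best sum of a strictly increasing subsequence ending at i:
i:      1  2  3  4  5  6  7  8  9 10 11 12
a[i]:   4 15 10 13 19  5  6 23 16 19 27 22
S:      4 19 14 27 46  9 15 69 43 62 96 84
Maximum is 96 (e.g. 4 + 10 + 13 + 19 + 23 + 27).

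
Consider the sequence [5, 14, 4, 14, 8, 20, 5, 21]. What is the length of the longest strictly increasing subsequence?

4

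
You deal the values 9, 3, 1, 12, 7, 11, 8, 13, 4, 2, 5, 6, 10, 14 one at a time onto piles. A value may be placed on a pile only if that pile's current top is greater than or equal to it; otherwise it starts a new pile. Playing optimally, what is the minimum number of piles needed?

Place each on the leftmost legal pile:
9 → new pile 1 (tops now [9])
3 → pile 1 (tops now [3])
1 → pile 1 (tops now [1])
12 → new pile 2 (tops now [1, 12])
7 → pile 2 (tops now [1, 7])
11 → new pile 3 (tops now [1, 7, 11])
8 → pile 3 (tops now [1, 7, 8])
13 → new pile 4 (tops now [1, 7, 8, 13])
4 → pile 2 (tops now [1, 4, 8, 13])
2 → pile 2 (tops now [1, 2, 8, 13])
5 → pile 3 (tops now [1, 2, 5, 13])
6 → pile 4 (tops now [1, 2, 5, 6])
10 → new pile 5 (tops now [1, 2, 5, 6, 10])
14 → new pile 6 (tops now [1, 2, 5, 6, 10, 14])
Six piles.

6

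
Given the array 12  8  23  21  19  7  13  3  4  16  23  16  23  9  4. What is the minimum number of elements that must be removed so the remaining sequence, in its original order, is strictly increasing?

Fewest deletions = n − (longest strictly increasing subsequence).
i:      1  2  3  4  5  6  7  8  9 10 11 12 13 14 15
a[i]:  12  8 23 21 19  7 13  3  4 16 23 16 23  9  4
dp:     1  1  2  2  2  1  2  1  2  3  4  3  4  3  2
max dp = 4, so deletions = 15 − 4 = 11.

11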